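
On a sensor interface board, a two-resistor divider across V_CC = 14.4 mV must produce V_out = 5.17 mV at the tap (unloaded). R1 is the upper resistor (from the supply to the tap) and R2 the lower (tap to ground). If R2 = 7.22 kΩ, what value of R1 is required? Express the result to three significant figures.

R1 ≈ 12.9 kΩ

V_out/V_CC = R2/(R1+R2) = 0.3590.
Rearranging, R1 = R2·(1−k)/k = 7.22 × 1.785 = 12.89 kΩ.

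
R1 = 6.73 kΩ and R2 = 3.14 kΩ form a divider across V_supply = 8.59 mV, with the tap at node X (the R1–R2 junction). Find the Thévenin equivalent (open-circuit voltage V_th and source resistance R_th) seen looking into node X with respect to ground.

V_th ≈ 2.73 mV, R_th ≈ 2.14 kΩ

Open-circuit (no load on X): V_th = V_supply · R2/(R1 + R2) = 8.59 × 3.14/(6.730 + 3.14) = 2.733 mV.
With V_supply suppressed (replaced by a short), R_th = R1 ‖ R2 = (6.730 × 3.14)/(6.730 + 3.14) = 2.141 kΩ.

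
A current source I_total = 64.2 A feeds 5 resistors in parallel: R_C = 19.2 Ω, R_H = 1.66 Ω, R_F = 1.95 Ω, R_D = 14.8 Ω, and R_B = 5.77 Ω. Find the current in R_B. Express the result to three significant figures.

I ≈ 7.90 A

ΣG = 1/19.2 + 1/1.66 + 1/1.95 + 1/14.8 + 1/5.77 = 1.408.
Current divider: I(R_B) = I_total · G_k/ΣG = 64.2 × (0.1733/1.408) = 64.2 × 0.1231 = 7.901 A.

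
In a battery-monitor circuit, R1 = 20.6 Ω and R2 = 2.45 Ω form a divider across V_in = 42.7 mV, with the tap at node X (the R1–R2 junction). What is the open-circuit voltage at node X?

Open-circuit (no load on X): V_th = V_in · R2/(R1 + R2) = 42.7 × 2.45/(20.60 + 2.45) = 4.539 mV.

V_th ≈ 4.54 mV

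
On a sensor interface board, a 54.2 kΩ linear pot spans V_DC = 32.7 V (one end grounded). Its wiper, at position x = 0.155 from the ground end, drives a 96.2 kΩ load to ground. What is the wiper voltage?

Lower segment x·R_p = 8.401 kΩ; upper segment (1−x)·R_p = 45.80 kΩ.
Lower segment in parallel with the load: 8.401 ‖ 96.2 = 7.726 kΩ.
Loaded-divider output: V_out = 32.7 × 0.1443 = 4.720 V.

V_out ≈ 4.72 V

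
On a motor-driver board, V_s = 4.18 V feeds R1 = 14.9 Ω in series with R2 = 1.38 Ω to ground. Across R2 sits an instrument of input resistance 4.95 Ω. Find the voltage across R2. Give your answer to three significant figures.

R2 ‖ R_L = (1.38 × 4.95)/(1.38 + 4.95) = 1.079 Ω.
Now apply the divider: V_out = 4.18 × 0.06753 = 0.2823 V.
(Unloaded it would be 0.354 V; the load pulls it down.)

V_out ≈ 0.282 V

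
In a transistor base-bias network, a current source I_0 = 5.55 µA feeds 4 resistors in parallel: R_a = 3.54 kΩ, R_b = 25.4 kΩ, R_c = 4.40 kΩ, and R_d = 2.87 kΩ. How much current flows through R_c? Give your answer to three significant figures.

I ≈ 1.41 µA

Conductances: ΣG = 1/3.54 + 1/25.4 + 1/4.40 + 1/2.87 = 0.8976 (1/kΩ).
By the current-divider rule, I = I_0 · G_k/ΣG = 5.55 × 0.2532 = 1.405 µA.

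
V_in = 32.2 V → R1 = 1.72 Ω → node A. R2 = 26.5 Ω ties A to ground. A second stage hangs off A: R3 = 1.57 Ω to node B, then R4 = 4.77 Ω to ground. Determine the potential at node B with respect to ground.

V_B ≈ 18.1 V

The second stage (R3 + R4 = 6.340 Ω) loads node A in parallel with R2.
Effective lower resistance at A: R2 ‖ 6.340 = 5.116 Ω.
So V_A = 32.2 × 0.7484 = 24.10 V.
Then the unloaded second divider: V_B = V_A × R4/(R3+R4) = 24.10 × 0.7524 = 18.13 V.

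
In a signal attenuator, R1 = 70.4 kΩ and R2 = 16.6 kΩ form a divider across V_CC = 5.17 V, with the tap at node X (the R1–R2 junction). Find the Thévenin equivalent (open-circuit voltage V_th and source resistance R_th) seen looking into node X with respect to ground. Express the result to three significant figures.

V_th ≈ 0.986 V, R_th ≈ 13.4 kΩ

Open-circuit (no load on X): V_th = V_CC · R2/(R1 + R2) = 5.17 × 16.6/(70.40 + 16.6) = 0.9865 V.
Zeroing V_CC shorts the top of R1 to ground, so R_th = R1 ‖ R2 = 13.43 kΩ.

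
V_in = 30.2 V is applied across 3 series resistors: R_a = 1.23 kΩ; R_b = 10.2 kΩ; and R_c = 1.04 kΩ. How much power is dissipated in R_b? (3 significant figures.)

P ≈ 59.8 mW

Series current I = V_in/ΣR = 30.2/12.47 = 2.422 mA.
P(R_b) = I²·R_b = (2.422)² × 10.2 = 59.82 mW.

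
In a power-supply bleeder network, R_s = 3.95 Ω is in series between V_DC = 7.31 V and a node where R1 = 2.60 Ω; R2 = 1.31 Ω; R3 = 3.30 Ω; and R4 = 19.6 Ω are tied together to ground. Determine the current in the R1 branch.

Parallel bank: R_p = 1/(1/2.60 + 1/1.31 + 1/3.30 + 1/19.6) = 0.6658 Ω.
V_A by voltage divider: V_A = 7.31 × 0.6658/(3.95 + 0.6658) = 1.054 V.
Branch current I = V_A/R1 = 1.054/2.60 = 0.4055 A.

I ≈ 0.406 A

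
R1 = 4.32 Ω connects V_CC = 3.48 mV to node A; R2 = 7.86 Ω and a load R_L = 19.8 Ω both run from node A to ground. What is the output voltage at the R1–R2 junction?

V_out ≈ 1.97 mV

R2 ‖ R_L = (7.86 × 19.8)/(7.86 + 19.8) = 5.626 Ω.
Voltage divider with the loaded lower leg: V_out = 3.48 × 5.626/(4.32 + 5.626) = 3.48 × 0.5657 = 1.969 mV.
(Unloaded it would be 2.25 mV; the load pulls it down.)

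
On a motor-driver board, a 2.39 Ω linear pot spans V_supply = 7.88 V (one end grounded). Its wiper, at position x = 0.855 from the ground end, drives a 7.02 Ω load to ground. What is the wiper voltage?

V_out ≈ 6.46 V

Split the track: R_lower = x·R_p = 2.043 Ω, R_upper = (1−x)·R_p = 0.3466 Ω.
(x·R_p) ‖ R_L = 1.583 Ω.
Then V_out = V_supply · 1.583/(0.3466 + 1.583) = 6.465 V.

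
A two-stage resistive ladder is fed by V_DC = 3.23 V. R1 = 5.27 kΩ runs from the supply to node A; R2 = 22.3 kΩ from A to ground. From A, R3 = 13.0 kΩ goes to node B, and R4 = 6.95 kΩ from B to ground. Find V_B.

V_B ≈ 0.750 V

The second stage (R3 + R4 = 19.95 kΩ) loads node A in parallel with R2.
Effective lower resistance at A: R2 ‖ 19.95 = 10.53 kΩ.
V_A = 3.23 × 10.53/(5.27 + 10.53) = 2.153 V.
V_B = V_A × 0.3484 = 0.7499 V.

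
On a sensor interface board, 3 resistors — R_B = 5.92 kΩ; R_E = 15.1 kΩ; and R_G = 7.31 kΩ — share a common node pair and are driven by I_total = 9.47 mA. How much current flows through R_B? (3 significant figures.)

Total conductance ΣG = 1/5.92 + 1/15.1 + 1/7.31 = 0.3719 (units of 1/kΩ).
By the current-divider rule, I = I_total · G_k/ΣG = 9.47 × 0.4542 = 4.301 mA.

I ≈ 4.30 mA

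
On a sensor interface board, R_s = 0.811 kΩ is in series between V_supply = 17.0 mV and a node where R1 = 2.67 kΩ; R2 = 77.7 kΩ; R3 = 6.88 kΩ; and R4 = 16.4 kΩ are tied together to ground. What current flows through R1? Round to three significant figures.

Combine the parallel branches: R_p = (1/2.67 + 1/77.7 + 1/6.88 + 1/16.4)⁻¹ = 1.684 kΩ.
V_A by voltage divider: V_A = 17.0 × 1.684/(0.811 + 1.684) = 11.47 mV.
Branch current I = V_A/R1 = 11.47/2.67 = 4.298 µA.

I ≈ 4.30 µA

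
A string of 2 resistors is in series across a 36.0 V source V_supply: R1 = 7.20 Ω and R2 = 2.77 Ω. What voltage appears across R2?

V ≈ 10.0 V

ΣR = 7.20 + 2.77 = 9.970 Ω.
V = V_supply · R/ΣR = 36.0 × 0.2778 = 10.00 V.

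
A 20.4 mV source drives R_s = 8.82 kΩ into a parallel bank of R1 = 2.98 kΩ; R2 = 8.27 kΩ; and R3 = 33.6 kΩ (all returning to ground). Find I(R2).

Parallel bank: R_p = 1/(1/2.98 + 1/8.27 + 1/33.6) = 2.057 kΩ.
V_A = 20.4 × 2.057/10.88 = 3.857 mV.
I(R2) = V_A / R2 = 3.857/8.27 = 0.4664 µA.
(Equivalently: I_total = 1.876 µA, then current-divider fraction G_k/ΣG = 0.2487.)

I ≈ 0.466 µA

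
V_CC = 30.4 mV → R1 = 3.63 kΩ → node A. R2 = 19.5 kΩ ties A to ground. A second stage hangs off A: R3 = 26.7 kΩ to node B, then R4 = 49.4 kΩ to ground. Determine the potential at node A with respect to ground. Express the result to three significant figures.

V_A ≈ 24.6 mV

The second stage (R3 + R4 = 76.10 kΩ) loads node A in parallel with R2.
Effective lower resistance at A: R2 ‖ 76.10 = 15.52 kΩ.
So V_A = 30.4 × 0.8105 = 24.64 mV.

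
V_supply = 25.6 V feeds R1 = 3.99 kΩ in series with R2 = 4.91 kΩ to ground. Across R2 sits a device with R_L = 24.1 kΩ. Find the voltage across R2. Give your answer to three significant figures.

V_out ≈ 12.9 V

First combine the lower leg with the load: R2 ‖ R_L = 4.079 kΩ.
Then V_out = V_supply · R2'/(R1 + R2') = 25.6 × 4.079/8.069 = 12.94 V.
(Unloaded it would be 14.1 V; the load pulls it down.)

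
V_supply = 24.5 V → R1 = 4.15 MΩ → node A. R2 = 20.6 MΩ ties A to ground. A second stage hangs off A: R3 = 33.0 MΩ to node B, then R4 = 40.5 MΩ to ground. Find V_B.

The second stage (R3 + R4 = 73.50 MΩ) loads node A in parallel with R2.
Effective lower resistance at A: R2 ‖ 73.50 = 16.09 MΩ.
So V_A = 24.5 × 0.7950 = 19.48 V.
V_B = V_A × 0.5510 = 10.73 V.

V_B ≈ 10.7 V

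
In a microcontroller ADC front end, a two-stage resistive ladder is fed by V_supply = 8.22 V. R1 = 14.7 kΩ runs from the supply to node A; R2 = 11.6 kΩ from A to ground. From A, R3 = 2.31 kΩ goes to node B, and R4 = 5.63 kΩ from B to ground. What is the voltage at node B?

V_B ≈ 1.42 V

Node A sees R2 in parallel with the series input of stage 2, R3 + R4 = 7.940 kΩ.
R2 ‖ (R3+R4) = 4.714 kΩ.
First divider: V_A = V_supply · 4.714/(14.7 + 4.714) = 1.996 V.
Stage 2 is unloaded, so V_B = V_A · R4/(R3+R4) = 1.996 × 5.63/7.940 = 1.415 V.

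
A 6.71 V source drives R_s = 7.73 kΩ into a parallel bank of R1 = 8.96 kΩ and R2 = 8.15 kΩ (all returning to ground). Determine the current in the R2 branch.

I ≈ 0.293 mA

Combine the parallel branches: R_p = (1/8.96 + 1/8.15)⁻¹ = 4.268 kΩ.
V_A by voltage divider: V_A = 6.71 × 4.268/(7.73 + 4.268) = 2.387 V.
Branch current I = V_A/R2 = 2.387/8.15 = 0.2929 mA.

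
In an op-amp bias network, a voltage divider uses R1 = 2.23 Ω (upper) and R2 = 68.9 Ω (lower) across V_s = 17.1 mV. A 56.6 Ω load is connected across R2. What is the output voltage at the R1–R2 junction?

V_out ≈ 16.0 mV

First combine the lower leg with the load: R2 ‖ R_L = 31.07 Ω.
Then V_out = V_s · R2'/(R1 + R2') = 17.1 × 31.07/33.30 = 15.95 mV.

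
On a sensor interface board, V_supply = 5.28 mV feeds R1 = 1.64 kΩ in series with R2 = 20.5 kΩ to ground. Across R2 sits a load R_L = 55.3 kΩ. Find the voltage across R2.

V_out ≈ 4.76 mV

First combine the lower leg with the load: R2 ‖ R_L = 14.96 kΩ.
Then V_out = V_supply · R2'/(R1 + R2') = 5.28 × 14.96/16.60 = 4.758 mV.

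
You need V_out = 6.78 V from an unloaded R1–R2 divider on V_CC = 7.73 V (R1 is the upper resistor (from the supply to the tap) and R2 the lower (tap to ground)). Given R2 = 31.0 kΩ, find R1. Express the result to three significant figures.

V_out/V_CC = R2/(R1+R2) = 0.8771.
R1 = R2·(1/k − 1) = 31.0 × 0.1401 = 4.344 kΩ.

R1 ≈ 4.34 kΩ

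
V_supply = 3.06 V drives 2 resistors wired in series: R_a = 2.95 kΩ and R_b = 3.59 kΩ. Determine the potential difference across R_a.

V ≈ 1.38 V

Series total: ΣR = 2.95 + 3.59 = 6.540 kΩ.
By the voltage-divider rule, V = 3.06 × 2.950/6.540 = 1.380 V.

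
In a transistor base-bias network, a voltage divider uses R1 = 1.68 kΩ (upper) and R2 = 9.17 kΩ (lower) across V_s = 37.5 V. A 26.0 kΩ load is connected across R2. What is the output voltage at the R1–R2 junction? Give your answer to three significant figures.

V_out ≈ 30.1 V

R2 ‖ R_L = (9.17 × 26.0)/(9.17 + 26.0) = 6.779 kΩ.
Then V_out = V_s · R2'/(R1 + R2') = 37.5 × 6.779/8.459 = 30.05 V.
(Unloaded it would be 31.7 V; the load pulls it down.)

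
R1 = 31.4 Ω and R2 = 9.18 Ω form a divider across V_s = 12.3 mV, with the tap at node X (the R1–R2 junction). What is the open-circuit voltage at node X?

V_th ≈ 2.78 mV

With X open, the divider is unloaded: V_th = 12.3 × 9.18/40.58 = 2.783 mV.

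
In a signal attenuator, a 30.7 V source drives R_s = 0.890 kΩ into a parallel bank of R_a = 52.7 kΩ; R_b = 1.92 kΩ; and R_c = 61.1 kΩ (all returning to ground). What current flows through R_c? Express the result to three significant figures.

I ≈ 0.336 mA

Combine the parallel branches: R_p = (1/52.7 + 1/1.92 + 1/61.1)⁻¹ = 1.798 kΩ.
V_A = 30.7 × 1.798/2.688 = 20.54 V.
I(R_c) = V_A / R_c = 20.54/61.1 = 0.3361 mA.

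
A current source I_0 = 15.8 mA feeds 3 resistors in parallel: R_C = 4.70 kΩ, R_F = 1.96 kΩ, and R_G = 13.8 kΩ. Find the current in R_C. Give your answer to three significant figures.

I ≈ 4.23 mA

Total conductance ΣG = 1/4.70 + 1/1.96 + 1/13.8 = 0.7954 (units of 1/kΩ).
Current divider: I(R_C) = I_0 · G_k/ΣG = 15.8 × (0.2128/0.7954) = 15.8 × 0.2675 = 4.226 mA.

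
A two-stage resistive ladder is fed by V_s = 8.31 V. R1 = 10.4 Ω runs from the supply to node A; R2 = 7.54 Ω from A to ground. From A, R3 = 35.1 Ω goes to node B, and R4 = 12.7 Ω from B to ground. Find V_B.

V_B ≈ 0.850 V

Looking into the second stage from A: R3 + R4 = 47.80 Ω appears in parallel with R2.
Effective lower resistance at A: R2 ‖ 47.80 = 6.513 Ω.
V_A = 8.31 × 6.513/(10.4 + 6.513) = 3.200 V.
Stage 2 is unloaded, so V_B = V_A · R4/(R3+R4) = 3.200 × 12.7/47.80 = 0.8502 V.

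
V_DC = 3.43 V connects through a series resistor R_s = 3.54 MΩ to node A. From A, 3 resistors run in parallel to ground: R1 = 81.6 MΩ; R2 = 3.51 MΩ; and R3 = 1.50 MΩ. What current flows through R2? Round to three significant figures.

Equivalent of the parallel group: R_p = 1.038 MΩ.
Node voltage V_A = V_DC · R_p/(R_s + R_p) = 3.43 × 0.2267 = 0.7774 V.
I(R2) = V_A / R2 = 0.7774/3.51 = 0.2215 µA.

I ≈ 0.221 µA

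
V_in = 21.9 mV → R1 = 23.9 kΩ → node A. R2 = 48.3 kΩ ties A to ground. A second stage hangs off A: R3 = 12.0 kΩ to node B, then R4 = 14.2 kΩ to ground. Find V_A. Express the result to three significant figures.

V_A ≈ 9.10 mV

Looking into the second stage from A: R3 + R4 = 26.20 kΩ appears in parallel with R2.
R2 ‖ (R3+R4) = 16.99 kΩ.
V_A = 21.9 × 16.99/(23.9 + 16.99) = 9.098 mV.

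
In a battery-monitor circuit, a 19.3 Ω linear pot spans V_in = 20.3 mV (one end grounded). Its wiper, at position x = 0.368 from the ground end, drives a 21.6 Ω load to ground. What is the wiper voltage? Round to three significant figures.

Split the track: R_lower = x·R_p = 7.102 Ω, R_upper = (1−x)·R_p = 12.20 Ω.
R_L loads the lower segment: effective lower R = 5.345 Ω.
Loaded-divider output: V_out = 20.3 × 0.3047 = 6.185 mV.
(Unloaded: V_out = x·V_in = 7.47 mV.)

V_out ≈ 6.19 mV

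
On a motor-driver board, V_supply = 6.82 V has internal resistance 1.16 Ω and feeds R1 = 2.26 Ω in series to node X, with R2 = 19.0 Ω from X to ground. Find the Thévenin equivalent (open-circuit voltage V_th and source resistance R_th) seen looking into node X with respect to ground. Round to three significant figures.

V_th ≈ 5.78 V, R_th ≈ 2.90 Ω

R1' = 1.16 + 2.26 = 3.420 Ω (source resistance + R1).
V_th is the unloaded tap voltage: V_supply · R2/(R1'+R2) = 6.82 × 0.8475 = 5.780 V.
Looking into X with the source shorted: R_th = R1'·R2/(R1'+R2) = 3.420 × 19.0/22.42 = 2.898 Ω.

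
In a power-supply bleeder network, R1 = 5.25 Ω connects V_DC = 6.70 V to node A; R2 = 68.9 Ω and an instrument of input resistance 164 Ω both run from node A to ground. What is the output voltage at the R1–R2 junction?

V_out ≈ 6.05 V

The load sits in parallel with R2, giving an effective lower resistance R2' = R2·R_L/(R2+R_L) = 48.52 Ω.
Then V_out = V_DC · R2'/(R1 + R2') = 6.70 × 48.52/53.77 = 6.046 V.
(Unloaded it would be 6.23 V; the load pulls it down.)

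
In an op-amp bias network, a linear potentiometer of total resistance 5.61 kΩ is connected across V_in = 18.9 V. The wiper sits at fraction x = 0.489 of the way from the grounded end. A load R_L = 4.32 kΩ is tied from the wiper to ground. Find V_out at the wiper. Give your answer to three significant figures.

Lower segment x·R_p = 2.743 kΩ; upper segment (1−x)·R_p = 2.867 kΩ.
(x·R_p) ‖ R_L = 1.678 kΩ.
V_out = 18.9 × 1.678/(2.867 + 1.678) = 6.978 V.

V_out ≈ 6.98 V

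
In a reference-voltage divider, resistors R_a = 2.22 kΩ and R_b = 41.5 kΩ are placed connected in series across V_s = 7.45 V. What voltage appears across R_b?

Series total: ΣR = 2.22 + 41.5 = 43.72 kΩ.
V = V_s · R/ΣR = 7.45 × 0.9492 = 7.072 V.

V ≈ 7.07 V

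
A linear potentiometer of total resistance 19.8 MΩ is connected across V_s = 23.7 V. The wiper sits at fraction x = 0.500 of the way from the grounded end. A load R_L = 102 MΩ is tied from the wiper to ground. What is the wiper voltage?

V_out ≈ 11.3 V

The pot divides into 9.900 MΩ above the wiper and 9.900 MΩ below.
R_L loads the lower segment: effective lower R = 9.024 MΩ.
V_out = 23.7 × 9.024/(9.900 + 9.024) = 11.30 V.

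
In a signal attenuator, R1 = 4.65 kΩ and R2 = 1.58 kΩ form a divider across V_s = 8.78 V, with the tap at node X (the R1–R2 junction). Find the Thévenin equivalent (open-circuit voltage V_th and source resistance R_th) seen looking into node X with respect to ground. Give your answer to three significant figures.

Open-circuit (no load on X): V_th = V_s · R2/(R1 + R2) = 8.78 × 1.58/(4.650 + 1.58) = 2.227 V.
Looking into X with the source shorted: R_th = R1·R2/(R1+R2) = 4.650 × 1.58/6.230 = 1.179 kΩ.

V_th ≈ 2.23 V, R_th ≈ 1.18 kΩ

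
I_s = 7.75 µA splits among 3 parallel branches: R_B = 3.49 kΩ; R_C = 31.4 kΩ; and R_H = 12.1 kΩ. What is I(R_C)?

ΣG = 1/3.49 + 1/31.4 + 1/12.1 = 0.4010.
R_C takes the fraction G_k/ΣG = 0.03185/0.4010 = 0.07941, so I = 7.75 × 0.07941 = 0.6155 µA.

I ≈ 0.615 µA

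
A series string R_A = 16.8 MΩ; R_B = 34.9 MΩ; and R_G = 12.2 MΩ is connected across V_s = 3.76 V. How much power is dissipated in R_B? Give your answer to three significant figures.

The common current is I = 3.76/63.90 = 0.05884 µA.
P = I²R = 0.003462 × 34.9 = 0.1208 µW.

P ≈ 0.121 µW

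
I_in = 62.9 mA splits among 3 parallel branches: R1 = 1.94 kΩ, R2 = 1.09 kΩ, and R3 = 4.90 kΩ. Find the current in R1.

I ≈ 19.8 mA

Total conductance ΣG = 1/1.94 + 1/1.09 + 1/4.90 = 1.637 (units of 1/kΩ).
By the current-divider rule, I = I_in · G_k/ΣG = 62.9 × 0.3149 = 19.81 mA.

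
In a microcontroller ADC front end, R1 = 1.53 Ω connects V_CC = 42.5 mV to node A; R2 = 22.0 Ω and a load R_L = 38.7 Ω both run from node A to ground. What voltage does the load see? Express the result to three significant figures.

V_out ≈ 38.3 mV

First combine the lower leg with the load: R2 ‖ R_L = 14.03 Ω.
Voltage divider with the loaded lower leg: V_out = 42.5 × 14.03/(1.53 + 14.03) = 42.5 × 0.9016 = 38.32 mV.
(Unloaded it would be 39.7 mV; the load pulls it down.)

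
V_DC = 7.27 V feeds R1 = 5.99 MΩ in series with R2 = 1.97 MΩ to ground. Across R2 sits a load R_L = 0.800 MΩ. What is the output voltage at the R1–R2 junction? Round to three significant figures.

First combine the lower leg with the load: R2 ‖ R_L = 0.5690 MΩ.
Voltage divider with the loaded lower leg: V_out = 7.27 × 0.5690/(5.99 + 0.5690) = 7.27 × 0.08674 = 0.6306 V.

V_out ≈ 0.631 V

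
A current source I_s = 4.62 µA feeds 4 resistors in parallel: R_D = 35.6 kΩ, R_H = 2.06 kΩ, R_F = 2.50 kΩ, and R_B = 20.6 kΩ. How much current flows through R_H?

ΣG = 1/35.6 + 1/2.06 + 1/2.50 + 1/20.6 = 0.9621.
Current divider: I(R_H) = I_s · G_k/ΣG = 4.62 × (0.4854/0.9621) = 4.62 × 0.5046 = 2.331 µA.

I ≈ 2.33 µA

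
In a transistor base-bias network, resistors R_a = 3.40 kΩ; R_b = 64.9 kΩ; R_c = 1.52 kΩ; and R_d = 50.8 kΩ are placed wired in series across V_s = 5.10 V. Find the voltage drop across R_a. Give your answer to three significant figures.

V ≈ 0.144 V

Total series resistance ΣR = 3.40 + 64.9 + 1.52 + 50.8 = 120.6 kΩ.
Voltage divider: V = V_s · (3.400 / 120.6) = 5.10 × 0.02819 = 0.1438 V.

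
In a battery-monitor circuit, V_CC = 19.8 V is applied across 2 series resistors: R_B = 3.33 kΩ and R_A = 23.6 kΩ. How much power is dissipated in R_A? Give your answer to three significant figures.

The common current is I = 19.8/26.93 = 0.7352 mA.
P(R_A) = I²·R_A = (0.7352)² × 23.6 = 12.76 mW.

P ≈ 12.8 mW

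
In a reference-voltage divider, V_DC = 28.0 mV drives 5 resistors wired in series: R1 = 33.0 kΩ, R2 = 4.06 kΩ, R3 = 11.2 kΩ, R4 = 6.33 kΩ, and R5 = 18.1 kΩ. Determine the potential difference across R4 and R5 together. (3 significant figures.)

V ≈ 9.41 mV

ΣR = 33.0 + 4.06 + 11.2 + 6.33 + 18.1 = 72.69 kΩ.
R_{R4..R5} = 6.33 + 18.1 = 24.43 kΩ.
V = V_DC · R/ΣR = 28.0 × 0.3361 = 9.410 mV.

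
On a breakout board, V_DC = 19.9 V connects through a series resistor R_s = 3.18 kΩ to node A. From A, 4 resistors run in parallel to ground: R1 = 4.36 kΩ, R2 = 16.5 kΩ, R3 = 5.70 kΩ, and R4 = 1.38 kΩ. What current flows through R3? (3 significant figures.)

I ≈ 0.730 mA

Parallel bank: R_p = 1/(1/4.36 + 1/16.5 + 1/5.70 + 1/1.38) = 0.8403 kΩ.
V_A by voltage divider: V_A = 19.9 × 0.8403/(3.18 + 0.8403) = 4.159 V.
I(R3) = V_A / R3 = 4.159/5.70 = 0.7297 mA.
(Equivalently: I_total = 4.950 mA, then current-divider fraction G_k/ΣG = 0.1474.)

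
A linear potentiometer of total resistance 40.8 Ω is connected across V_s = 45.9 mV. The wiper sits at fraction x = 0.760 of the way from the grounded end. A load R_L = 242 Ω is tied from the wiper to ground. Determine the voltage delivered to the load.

Split the track: R_lower = x·R_p = 31.01 Ω, R_upper = (1−x)·R_p = 9.792 Ω.
(x·R_p) ‖ R_L = 27.49 Ω.
V_out = 45.9 × 27.49/(9.792 + 27.49) = 33.84 mV.

V_out ≈ 33.8 mV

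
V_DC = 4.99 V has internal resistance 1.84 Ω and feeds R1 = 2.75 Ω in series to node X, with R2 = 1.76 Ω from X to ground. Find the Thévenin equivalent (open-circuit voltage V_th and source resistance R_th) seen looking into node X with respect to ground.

R1' = 1.84 + 2.75 = 4.590 Ω (source resistance + R1).
V_th is the unloaded tap voltage: V_DC · R2/(R1'+R2) = 4.99 × 0.2772 = 1.383 V.
With V_DC suppressed (replaced by a short), R_th = R1' ‖ R2 = (4.590 × 1.76)/(4.590 + 1.76) = 1.272 Ω.

V_th ≈ 1.38 V, R_th ≈ 1.27 Ω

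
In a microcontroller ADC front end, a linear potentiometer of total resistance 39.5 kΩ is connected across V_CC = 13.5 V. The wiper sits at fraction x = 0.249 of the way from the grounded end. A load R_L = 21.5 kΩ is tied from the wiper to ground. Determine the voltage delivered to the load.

V_out ≈ 2.50 V

Lower segment x·R_p = 9.835 kΩ; upper segment (1−x)·R_p = 29.66 kΩ.
Lower segment in parallel with the load: 9.835 ‖ 21.5 = 6.748 kΩ.
V_out = 13.5 × 6.748/(29.66 + 6.748) = 2.502 V.
(Unloaded: V_out = x·V_CC = 3.36 V.)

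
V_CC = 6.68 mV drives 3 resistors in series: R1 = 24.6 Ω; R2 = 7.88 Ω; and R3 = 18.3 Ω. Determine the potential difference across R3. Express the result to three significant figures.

Series total: ΣR = 24.6 + 7.88 + 18.3 = 50.78 Ω.
By the voltage-divider rule, V = 6.68 × 18.30/50.78 = 2.407 mV.

V ≈ 2.41 mV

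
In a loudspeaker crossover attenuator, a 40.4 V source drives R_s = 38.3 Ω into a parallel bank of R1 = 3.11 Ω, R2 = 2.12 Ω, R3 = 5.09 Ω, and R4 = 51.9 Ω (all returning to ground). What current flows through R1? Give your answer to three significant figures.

I ≈ 0.328 A

Equivalent of the parallel group: R_p = 0.9911 Ω.
Node voltage V_A = V_CC · R_p/(R_s + R_p) = 40.4 × 0.02522 = 1.019 V.
I(R1) = V_A / R1 = 1.019/3.11 = 0.3277 A.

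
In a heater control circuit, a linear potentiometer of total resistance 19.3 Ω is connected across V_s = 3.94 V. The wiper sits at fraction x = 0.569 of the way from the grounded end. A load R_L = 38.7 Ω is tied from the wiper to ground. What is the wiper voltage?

The pot divides into 8.318 Ω above the wiper and 10.98 Ω below.
Lower segment in parallel with the load: 10.98 ‖ 38.7 = 8.554 Ω.
Then V_out = V_s · 8.554/(8.318 + 8.554) = 1.998 V.

V_out ≈ 2.00 V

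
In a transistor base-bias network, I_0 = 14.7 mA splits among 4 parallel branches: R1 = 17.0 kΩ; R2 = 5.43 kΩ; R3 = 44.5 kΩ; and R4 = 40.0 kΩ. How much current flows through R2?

Conductances: ΣG = 1/17.0 + 1/5.43 + 1/44.5 + 1/40.0 = 0.2905 (1/kΩ).
By the current-divider rule, I = I_0 · G_k/ΣG = 14.7 × 0.6340 = 9.320 mA.

I ≈ 9.32 mA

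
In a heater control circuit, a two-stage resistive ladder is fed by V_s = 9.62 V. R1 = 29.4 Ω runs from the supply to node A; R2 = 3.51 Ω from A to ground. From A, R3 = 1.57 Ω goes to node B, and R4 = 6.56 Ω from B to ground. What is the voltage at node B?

Node A sees R2 in parallel with the series input of stage 2, R3 + R4 = 8.130 Ω.
Effective lower resistance at A: R2 ‖ 8.130 = 2.452 Ω.
So V_A = 9.62 × 0.07697 = 0.7404 V.
V_B = V_A × 0.8069 = 0.5975 V.

V_B ≈ 0.597 V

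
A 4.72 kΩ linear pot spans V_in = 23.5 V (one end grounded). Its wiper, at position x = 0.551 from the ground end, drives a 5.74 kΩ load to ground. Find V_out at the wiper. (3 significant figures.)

V_out ≈ 10.8 V

The pot divides into 2.119 kΩ above the wiper and 2.601 kΩ below.
Lower segment in parallel with the load: 2.601 ‖ 5.74 = 1.790 kΩ.
Then V_out = V_in · 1.790/(2.119 + 1.790) = 10.76 V.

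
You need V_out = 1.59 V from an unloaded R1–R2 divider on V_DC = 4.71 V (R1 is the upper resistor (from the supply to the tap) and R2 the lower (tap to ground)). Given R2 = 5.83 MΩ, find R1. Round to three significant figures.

R1 ≈ 11.4 MΩ

V_out/V_DC = R2/(R1+R2) = 0.3376.
Rearranging, R1 = R2·(1−k)/k = 5.83 × 1.962 = 11.44 MΩ.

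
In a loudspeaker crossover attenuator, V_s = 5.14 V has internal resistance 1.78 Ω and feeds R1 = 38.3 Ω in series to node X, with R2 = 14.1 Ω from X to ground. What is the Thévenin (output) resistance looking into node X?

R_th ≈ 10.4 Ω

R1' = 1.78 + 38.3 = 40.08 Ω (source resistance + R1).
Looking into X with the source shorted: R_th = R1'·R2/(R1'+R2) = 40.08 × 14.1/54.18 = 10.43 Ω.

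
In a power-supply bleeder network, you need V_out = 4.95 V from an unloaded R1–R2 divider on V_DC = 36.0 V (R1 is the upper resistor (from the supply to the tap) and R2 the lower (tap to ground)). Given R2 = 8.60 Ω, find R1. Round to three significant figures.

Required fraction k = V_out/V_DC = 0.1375.
Rearranging, R1 = R2·(1−k)/k = 8.60 × 6.273 = 53.95 Ω.

R1 ≈ 53.9 Ω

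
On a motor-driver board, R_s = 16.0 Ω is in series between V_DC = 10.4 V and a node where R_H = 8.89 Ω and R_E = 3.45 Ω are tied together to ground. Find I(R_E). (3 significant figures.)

I ≈ 0.405 A

Combine the parallel branches: R_p = (1/8.89 + 1/3.45)⁻¹ = 2.485 Ω.
V_A = 10.4 × 2.485/18.49 = 1.398 V.
I(R_E) = V_A / R_E = 1.398/3.45 = 0.4053 A.
(Check via current divider: I_total = 0.5626 A; share G_k/ΣG = 0.7204 → same result.)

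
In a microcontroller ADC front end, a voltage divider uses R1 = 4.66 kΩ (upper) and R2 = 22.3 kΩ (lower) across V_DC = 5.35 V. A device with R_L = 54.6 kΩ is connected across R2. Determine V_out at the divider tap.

First combine the lower leg with the load: R2 ‖ R_L = 15.83 kΩ.
Voltage divider with the loaded lower leg: V_out = 5.35 × 15.83/(4.66 + 15.83) = 5.35 × 0.7726 = 4.133 V.

V_out ≈ 4.13 V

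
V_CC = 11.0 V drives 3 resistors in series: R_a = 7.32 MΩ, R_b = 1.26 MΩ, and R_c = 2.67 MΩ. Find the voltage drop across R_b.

ΣR = 7.32 + 1.26 + 2.67 = 11.25 MΩ.
By the voltage-divider rule, V = 11.0 × 1.260/11.25 = 1.232 V.

V ≈ 1.23 V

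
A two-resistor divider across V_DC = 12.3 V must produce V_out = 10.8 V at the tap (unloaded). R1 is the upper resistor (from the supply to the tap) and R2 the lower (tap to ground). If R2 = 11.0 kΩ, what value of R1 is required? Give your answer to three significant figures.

R1 ≈ 1.53 kΩ

Required fraction k = V_out/V_DC = 0.8780.
Rearranging, R1 = R2·(1−k)/k = 11.0 × 0.1389 = 1.528 kΩ.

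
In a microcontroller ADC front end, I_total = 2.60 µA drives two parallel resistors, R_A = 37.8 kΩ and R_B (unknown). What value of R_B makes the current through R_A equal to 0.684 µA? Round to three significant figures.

Two-branch current divider: I_A = I_total · R_B/(R_A + R_B).
With f = 0.2631, R_B = R_A · f/(1−f) = 37.8 × 0.3570 = 13.49 kΩ.

R_B ≈ 13.5 kΩ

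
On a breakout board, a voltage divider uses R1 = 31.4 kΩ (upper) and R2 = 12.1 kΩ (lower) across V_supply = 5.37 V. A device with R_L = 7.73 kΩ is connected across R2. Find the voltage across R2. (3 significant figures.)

R2 ‖ R_L = (12.1 × 7.73)/(12.1 + 7.73) = 4.717 kΩ.
Then V_out = V_supply · R2'/(R1 + R2') = 5.37 × 4.717/36.12 = 0.7013 V.

V_out ≈ 0.701 V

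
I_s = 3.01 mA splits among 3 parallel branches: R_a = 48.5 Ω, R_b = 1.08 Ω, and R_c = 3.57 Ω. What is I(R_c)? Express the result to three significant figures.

Total conductance ΣG = 1/48.5 + 1/1.08 + 1/3.57 = 1.227 (units of 1/Ω).
By the current-divider rule, I = I_s · G_k/ΣG = 3.01 × 0.2284 = 0.6873 mA.

I ≈ 0.687 mA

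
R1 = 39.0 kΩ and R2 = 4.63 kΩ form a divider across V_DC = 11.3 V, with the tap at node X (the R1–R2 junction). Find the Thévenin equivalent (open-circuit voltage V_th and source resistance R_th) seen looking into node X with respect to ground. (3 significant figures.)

Open-circuit (no load on X): V_th = V_DC · R2/(R1 + R2) = 11.3 × 4.63/(39.00 + 4.63) = 1.199 V.
With V_DC suppressed (replaced by a short), R_th = R1 ‖ R2 = (39.00 × 4.63)/(39.00 + 4.63) = 4.139 kΩ.

V_th ≈ 1.20 V, R_th ≈ 4.14 kΩ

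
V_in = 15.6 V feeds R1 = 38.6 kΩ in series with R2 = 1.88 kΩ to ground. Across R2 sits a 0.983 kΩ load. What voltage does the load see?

First combine the lower leg with the load: R2 ‖ R_L = 0.6455 kΩ.
Then V_out = V_in · R2'/(R1 + R2') = 15.6 × 0.6455/39.25 = 0.2566 V.
(Unloaded it would be 0.725 V; the load pulls it down.)

V_out ≈ 0.257 V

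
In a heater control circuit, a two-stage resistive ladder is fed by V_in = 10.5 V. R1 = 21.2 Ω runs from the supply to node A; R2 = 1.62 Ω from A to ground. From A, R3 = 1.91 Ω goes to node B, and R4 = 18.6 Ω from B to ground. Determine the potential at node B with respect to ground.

Looking into the second stage from A: R3 + R4 = 20.51 Ω appears in parallel with R2.
R2 ‖ (R3+R4) = 1.501 Ω.
So V_A = 10.5 × 0.06614 = 0.6944 V.
Then the unloaded second divider: V_B = V_A × R4/(R3+R4) = 0.6944 × 0.9069 = 0.6298 V.

V_B ≈ 0.630 V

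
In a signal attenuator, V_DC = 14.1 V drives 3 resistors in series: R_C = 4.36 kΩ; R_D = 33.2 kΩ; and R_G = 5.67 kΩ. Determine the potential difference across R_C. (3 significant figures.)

ΣR = 4.36 + 33.2 + 5.67 = 43.23 kΩ.
V = V_DC · R/ΣR = 14.1 × 0.1009 = 1.422 V.

V ≈ 1.42 V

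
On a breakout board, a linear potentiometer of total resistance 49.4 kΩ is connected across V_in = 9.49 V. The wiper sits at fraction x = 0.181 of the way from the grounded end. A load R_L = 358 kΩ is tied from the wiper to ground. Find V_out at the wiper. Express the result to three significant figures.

Split the track: R_lower = x·R_p = 8.941 kΩ, R_upper = (1−x)·R_p = 40.46 kΩ.
R_L loads the lower segment: effective lower R = 8.724 kΩ.
Then V_out = V_in · 8.724/(40.46 + 8.724) = 1.683 V.

V_out ≈ 1.68 V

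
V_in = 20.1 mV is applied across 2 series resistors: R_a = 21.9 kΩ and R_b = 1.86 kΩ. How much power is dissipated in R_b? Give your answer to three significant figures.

ΣR = 23.76 kΩ → I = 20.1/23.76 = 0.8460 µA.
P(R_b) = I²·R_b = (0.8460)² × 1.86 = 1.331 nW.

P ≈ 1.33 nW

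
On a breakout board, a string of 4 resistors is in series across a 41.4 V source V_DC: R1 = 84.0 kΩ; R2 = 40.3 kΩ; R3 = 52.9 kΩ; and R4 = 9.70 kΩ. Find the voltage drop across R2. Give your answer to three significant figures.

V ≈ 8.93 V

ΣR = 84.0 + 40.3 + 52.9 + 9.70 = 186.9 kΩ.
By the voltage-divider rule, V = 41.4 × 40.30/186.9 = 8.927 V.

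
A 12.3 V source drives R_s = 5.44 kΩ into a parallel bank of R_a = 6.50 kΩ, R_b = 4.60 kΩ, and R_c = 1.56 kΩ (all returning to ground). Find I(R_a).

I ≈ 0.291 mA

Combine the parallel branches: R_p = (1/6.50 + 1/4.60 + 1/1.56)⁻¹ = 0.9879 kΩ.
V_A by voltage divider: V_A = 12.3 × 0.9879/(5.44 + 0.9879) = 1.890 V.
Branch current I = V_A/R_a = 1.890/6.50 = 0.2908 mA.
(Check via current divider: I_total = 1.914 mA; share G_k/ΣG = 0.1520 → same result.)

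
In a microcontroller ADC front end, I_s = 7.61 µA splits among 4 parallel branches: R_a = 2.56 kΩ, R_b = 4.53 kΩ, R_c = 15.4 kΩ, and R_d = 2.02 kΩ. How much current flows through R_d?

Total conductance ΣG = 1/2.56 + 1/4.53 + 1/15.4 + 1/2.02 = 1.171 (units of 1/kΩ).
By the current-divider rule, I = I_s · G_k/ΣG = 7.61 × 0.4226 = 3.216 µA.

I ≈ 3.22 µA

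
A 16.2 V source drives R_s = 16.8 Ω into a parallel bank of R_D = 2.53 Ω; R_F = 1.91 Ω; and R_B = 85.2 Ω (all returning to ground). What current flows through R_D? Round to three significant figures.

I ≈ 0.385 A

Parallel bank: R_p = 1/(1/2.53 + 1/1.91 + 1/85.2) = 1.075 Ω.
V_A by voltage divider: V_A = 16.2 × 1.075/(16.8 + 1.075) = 0.9739 V.
I(R_D) = V_A / R_D = 0.9739/2.53 = 0.3850 A.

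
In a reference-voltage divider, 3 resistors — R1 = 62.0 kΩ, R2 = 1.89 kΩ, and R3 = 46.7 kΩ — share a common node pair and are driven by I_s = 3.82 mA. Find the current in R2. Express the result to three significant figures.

I ≈ 3.57 mA

Conductances: ΣG = 1/62.0 + 1/1.89 + 1/46.7 = 0.5666 (1/kΩ).
By the current-divider rule, I = I_s · G_k/ΣG = 3.82 × 0.9337 = 3.567 mA.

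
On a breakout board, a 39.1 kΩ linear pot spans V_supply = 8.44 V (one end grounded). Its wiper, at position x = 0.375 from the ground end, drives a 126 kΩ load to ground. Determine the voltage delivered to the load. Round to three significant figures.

V_out ≈ 2.95 V

Lower segment x·R_p = 14.66 kΩ; upper segment (1−x)·R_p = 24.44 kΩ.
R_L loads the lower segment: effective lower R = 13.13 kΩ.
Then V_out = V_supply · 13.13/(24.44 + 13.13) = 2.950 V.
(Unloaded: V_out = x·V_supply = 3.17 V.)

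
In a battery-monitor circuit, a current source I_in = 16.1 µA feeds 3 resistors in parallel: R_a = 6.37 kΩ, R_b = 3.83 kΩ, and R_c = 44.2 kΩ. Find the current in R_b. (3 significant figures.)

I ≈ 9.54 µA

Conductances: ΣG = 1/6.37 + 1/3.83 + 1/44.2 = 0.4407 (1/kΩ).
Current divider: I(R_b) = I_in · G_k/ΣG = 16.1 × (0.2611/0.4407) = 16.1 × 0.5924 = 9.538 µA.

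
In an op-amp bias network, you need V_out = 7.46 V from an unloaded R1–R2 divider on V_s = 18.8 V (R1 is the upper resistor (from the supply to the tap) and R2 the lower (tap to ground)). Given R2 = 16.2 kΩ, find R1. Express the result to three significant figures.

The divider ratio is R2/(R1+R2) = 7.46/18.8 = 0.3968.
Rearranging, R1 = R2·(1−k)/k = 16.2 × 1.520 = 24.63 kΩ.

R1 ≈ 24.6 kΩ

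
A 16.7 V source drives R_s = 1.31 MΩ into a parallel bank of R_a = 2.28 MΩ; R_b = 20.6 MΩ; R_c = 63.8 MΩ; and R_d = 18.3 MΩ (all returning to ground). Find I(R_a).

Equivalent of the parallel group: R_p = 1.794 MΩ.
V_A = 16.7 × 1.794/3.104 = 9.652 V.
Branch current I = V_A/R_a = 9.652/2.28 = 4.233 µA.

I ≈ 4.23 µA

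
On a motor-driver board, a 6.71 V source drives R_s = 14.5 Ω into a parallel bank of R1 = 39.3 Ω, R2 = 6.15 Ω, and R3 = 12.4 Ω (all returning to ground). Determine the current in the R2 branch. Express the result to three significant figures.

Parallel bank: R_p = 1/(1/39.3 + 1/6.15 + 1/12.4) = 3.722 Ω.
V_A by voltage divider: V_A = 6.71 × 3.722/(14.5 + 3.722) = 1.370 V.
Branch current I = V_A/R2 = 1.370/6.15 = 0.2228 A.

I ≈ 0.223 A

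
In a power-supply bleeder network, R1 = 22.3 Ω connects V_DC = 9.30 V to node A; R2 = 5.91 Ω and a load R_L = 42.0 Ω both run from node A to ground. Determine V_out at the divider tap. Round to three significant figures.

R2 ‖ R_L = (5.91 × 42.0)/(5.91 + 42.0) = 5.181 Ω.
Voltage divider with the loaded lower leg: V_out = 9.30 × 5.181/(22.3 + 5.181) = 9.30 × 0.1885 = 1.753 V.

V_out ≈ 1.75 V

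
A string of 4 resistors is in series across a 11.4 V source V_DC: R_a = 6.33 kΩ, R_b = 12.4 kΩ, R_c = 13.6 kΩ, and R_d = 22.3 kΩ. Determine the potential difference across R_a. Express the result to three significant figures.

V ≈ 1.32 V

Total series resistance ΣR = 6.33 + 12.4 + 13.6 + 22.3 = 54.63 kΩ.
V = V_DC · R/ΣR = 11.4 × 0.1159 = 1.321 V.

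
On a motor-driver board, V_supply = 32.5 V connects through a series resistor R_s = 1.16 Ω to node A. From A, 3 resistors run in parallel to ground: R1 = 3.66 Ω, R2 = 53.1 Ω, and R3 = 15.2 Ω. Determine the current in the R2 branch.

I ≈ 0.433 A

Parallel bank: R_p = 1/(1/3.66 + 1/53.1 + 1/15.2) = 2.794 Ω.
V_A by voltage divider: V_A = 32.5 × 2.794/(1.16 + 2.794) = 22.97 V.
I(R2) = V_A / R2 = 22.97/53.1 = 0.4325 A.
(Equivalently: I_total = 8.218 A, then current-divider fraction G_k/ΣG = 0.05263.)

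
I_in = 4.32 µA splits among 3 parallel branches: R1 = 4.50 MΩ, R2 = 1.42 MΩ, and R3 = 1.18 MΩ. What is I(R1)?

Conductances: ΣG = 1/4.50 + 1/1.42 + 1/1.18 = 1.774 (1/MΩ).
Current divider: I(R1) = I_in · G_k/ΣG = 4.32 × (0.2222/1.774) = 4.32 × 0.1253 = 0.5412 µA.

I ≈ 0.541 µA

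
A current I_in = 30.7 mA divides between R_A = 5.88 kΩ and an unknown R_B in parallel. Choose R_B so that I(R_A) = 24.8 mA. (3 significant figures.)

R_B ≈ 24.7 kΩ

Two-branch current divider: I_A = I_in · R_B/(R_A + R_B).
With f = 0.8078, R_B = R_A · f/(1−f) = 5.88 × 4.203 = 24.72 kΩ.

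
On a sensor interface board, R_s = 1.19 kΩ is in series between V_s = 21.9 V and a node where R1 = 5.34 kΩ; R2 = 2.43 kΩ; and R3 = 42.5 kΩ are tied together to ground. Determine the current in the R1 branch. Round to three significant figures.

I ≈ 2.36 mA

Equivalent of the parallel group: R_p = 1.607 kΩ.
Node voltage V_A = V_s · R_p/(R_s + R_p) = 21.9 × 0.5745 = 12.58 V.
I(R1) = V_A / R1 = 12.58/5.34 = 2.356 mA.
(Check via current divider: I_total = 7.830 mA; share G_k/ΣG = 0.3009 → same result.)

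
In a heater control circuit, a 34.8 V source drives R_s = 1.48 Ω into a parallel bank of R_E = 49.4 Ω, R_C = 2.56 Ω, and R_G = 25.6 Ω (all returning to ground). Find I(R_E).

I ≈ 0.423 A

Equivalent of the parallel group: R_p = 2.223 Ω.
V_A = 34.8 × 2.223/3.703 = 20.89 V.
I(R_E) = V_A / R_E = 20.89/49.4 = 0.4229 A.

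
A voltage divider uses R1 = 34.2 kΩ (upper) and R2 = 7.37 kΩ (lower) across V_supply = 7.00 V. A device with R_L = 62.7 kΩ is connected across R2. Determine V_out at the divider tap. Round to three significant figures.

First combine the lower leg with the load: R2 ‖ R_L = 6.595 kΩ.
Now apply the divider: V_out = 7.00 × 0.1617 = 1.132 V.
(Unloaded it would be 1.24 V; the load pulls it down.)

V_out ≈ 1.13 V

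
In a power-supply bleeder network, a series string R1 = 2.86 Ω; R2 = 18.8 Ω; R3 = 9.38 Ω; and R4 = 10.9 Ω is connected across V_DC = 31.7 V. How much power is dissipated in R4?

P ≈ 6.23 W

ΣR = 41.94 Ω → I = 31.7/41.94 = 0.7558 A.
V(R4) = I·R = 8.239 V; P = V·I = 8.239 × 0.7558 = 6.227 W.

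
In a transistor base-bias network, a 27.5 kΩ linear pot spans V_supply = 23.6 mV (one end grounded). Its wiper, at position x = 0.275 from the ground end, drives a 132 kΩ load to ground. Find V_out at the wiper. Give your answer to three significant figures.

V_out ≈ 6.23 mV

Split the track: R_lower = x·R_p = 7.563 kΩ, R_upper = (1−x)·R_p = 19.94 kΩ.
Lower segment in parallel with the load: 7.563 ‖ 132 = 7.153 kΩ.
Then V_out = V_supply · 7.153/(19.94 + 7.153) = 6.231 mV.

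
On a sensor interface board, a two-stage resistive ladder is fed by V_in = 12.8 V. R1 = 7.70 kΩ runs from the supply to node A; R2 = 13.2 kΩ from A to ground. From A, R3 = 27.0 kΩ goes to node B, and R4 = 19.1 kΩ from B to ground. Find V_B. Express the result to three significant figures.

V_B ≈ 3.03 V

Looking into the second stage from A: R3 + R4 = 46.10 kΩ appears in parallel with R2.
Effective lower resistance at A: R2 ‖ 46.10 = 10.26 kΩ.
First divider: V_A = V_in · 10.26/(7.70 + 10.26) = 7.313 V.
Then the unloaded second divider: V_B = V_A × R4/(R3+R4) = 7.313 × 0.4143 = 3.030 V.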